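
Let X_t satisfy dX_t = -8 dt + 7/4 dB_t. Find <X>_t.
<X>_t = 49*t/16

For an Itô process dX_t = a(t) dt + b(t) dB_t, the quadratic variation is <X>_t = int_0^t b(s)^2 ds (the drift term does not contribute). Here b(s) = 7/4, so
  b(s)^2 = 49/16.
Integrating from 0 to t:
  <X>_t = int_0^t (49/16) ds = 49*t/16.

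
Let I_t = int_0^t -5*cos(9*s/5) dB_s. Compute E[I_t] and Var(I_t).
E[I_t] = 0; Var(I_t) = 25*t/2 + 125*sin(18*t/5)/36

The Itô integral of a deterministic integrand f(s) has mean 0 because each increment f(s) * (B_{s+ds} - B_s) has mean 0. By the Itô isometry:
  Var( int_0^t f(s) dB_s ) = E[ (int_0^t f(s) dB_s)^2 ] = int_0^t f(s)^2 ds.
Here f(s) = -5*cos(9*s/5), so f(s)^2 = 25*cos(9*s/5)^2. Integrate:
  int_0^t (25*cos(9*s/5)^2) ds = 25*t/2 + 125*sin(18*t/5)/36.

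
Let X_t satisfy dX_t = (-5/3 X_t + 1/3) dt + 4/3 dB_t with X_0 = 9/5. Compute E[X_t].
E[X_t] = 1/5 + 8*exp(-5*t/3)/5

Taking expectations and using E[dB_t] = 0, the mean m(t) = E[X_t] satisfies the ODE m'(t) = a m(t) + b with m(0) = x_0. With a = -5/3, b = 1/3, x_0 = 9/5, the solution is
  m(t) = x_0 * exp(a t) + (b/a) * (exp(a t) - 1)
       = (9/5) * exp((-5/3) t) + ((1/3)/(-5/3)) * (exp((-5/3) t) - 1)
       = 1/5 + 8*exp(-5*t/3)/5.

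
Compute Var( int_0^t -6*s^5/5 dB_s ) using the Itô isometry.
Var = 36*t^11/275

The Itô integral of a deterministic integrand f(s) has mean 0 because each increment f(s) * (B_{s+ds} - B_s) has mean 0. By the Itô isometry:
  Var( int_0^t f(s) dB_s ) = E[ (int_0^t f(s) dB_s)^2 ] = int_0^t f(s)^2 ds.
Here f(s) = -6*s^5/5, so f(s)^2 = 36*s^10/25. Integrate:
  int_0^t (36*s^10/25) ds = 36*t^11/275.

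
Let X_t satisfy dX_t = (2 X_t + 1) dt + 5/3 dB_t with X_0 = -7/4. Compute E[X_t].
E[X_t] = -5*exp(2*t)/4 - 1/2

Taking expectations and using E[dB_t] = 0, the mean m(t) = E[X_t] satisfies the ODE m'(t) = a m(t) + b with m(0) = x_0. With a = 2, b = 1, x_0 = -7/4, the solution is
  m(t) = x_0 * exp(a t) + (b/a) * (exp(a t) - 1)
       = (-7/4) * exp(2 t) + (1/2) * (exp(2 t) - 1)
       = -5*exp(2*t)/4 - 1/2.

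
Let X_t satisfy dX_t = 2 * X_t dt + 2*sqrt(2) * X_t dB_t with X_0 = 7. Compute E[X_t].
E[X_t] = 7*exp(2*t)

For GBM dX = mu X dt + sigma X dB with X_0 = x_0, apply Itô to Y = log X: dY = (mu - sigma^2/2) dt + sigma dB, so Y_t = log(x_0) + (mu - sigma^2/2) t + sigma B_t and hence X_t = x_0 * exp((mu - sigma^2/2) t + sigma B_t).
With mu = 2, sigma = 2*sqrt(2), x_0 = 7, this gives:
  X_t = 7 * exp((-2) * t + (2*sqrt(2)) * B_t).
Since sigma*B_t ~ Normal(0, sigma^2 t), E[exp(sigma*B_t)] = exp(sigma^2 t / 2); so E[X_t] = x_0 * exp((mu - sigma^2/2) t) * exp(sigma^2 t / 2) = x_0 * exp(mu t) = 7*exp(2*t).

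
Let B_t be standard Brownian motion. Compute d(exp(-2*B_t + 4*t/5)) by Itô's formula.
d(exp(-2*B_t + 4*t/5)) = (14*exp(-2*B_t + 4*t/5)/5) dt + (-2*exp(-2*B_t + 4*t/5)) dB_t

Itô's formula for f(t, x): d f(t, B_t) = (f_t + (1/2) f_xx) dt + f_x dB_t. Compute partials of f(t, x) = exp(4*t/5 - 2*x):
  f_t(t,x)  = 4*exp(4*t/5 - 2*x)/5
  f_x(t,x)  = -2*exp(4*t/5 - 2*x)
  f_xx(t,x) = 4*exp(4*t/5 - 2*x)
Assemble drift = f_t + (1/2) f_xx = 14*exp(4*t/5 - 2*x)/5 and diffusion = f_x = -2*exp(4*t/5 - 2*x). Substituting x = B_t:
  d(exp(-2*B_t + 4*t/5)) = (14*exp(-2*B_t + 4*t/5)/5) dt + (-2*exp(-2*B_t + 4*t/5)) dB_t.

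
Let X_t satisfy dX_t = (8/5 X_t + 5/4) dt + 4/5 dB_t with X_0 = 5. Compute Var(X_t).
Var(X_t) = exp(16*t/5)/5 - 1/5

The variance V(t) = Var(X_t) satisfies V'(t) = 2 a V(t) + c^2 with V(0) = 0 (drift coefficient is linear in X, diffusion is constant). With a = 8/5, c = 4/5, the solution is
  V(t) = (c^2 / (2 a)) * (exp(2 a t) - 1)
       = ((4/5)^2 / (2*(8/5))) * (exp((16/5) t) - 1)
       = exp(16*t/5)/5 - 1/5.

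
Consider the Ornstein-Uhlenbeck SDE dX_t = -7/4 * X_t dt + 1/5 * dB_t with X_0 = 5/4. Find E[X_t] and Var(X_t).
E[X_t] = 5*exp(-7*t/4)/4; Var(X_t) = 2/175 - 2*exp(-7*t/2)/175

The OU SDE dX = -theta X dt + sigma dB admits the integrating factor exp(theta t): d(exp(theta t) X_t) = sigma exp(theta t) dB_t. Integrating from 0 to t:
  X_t = x_0 * exp(-theta t) + sigma * int_0^t exp(-theta (t-s)) dB_s.
The Itô integral has mean 0 and (by the Itô isometry) variance sigma^2 * int_0^t exp(-2 theta (t - s)) ds = sigma^2 * (1 - exp(-2 theta t)) / (2 theta).
With theta = 7/4, sigma = 1/5, x_0 = 5/4:
  E[X_t] = 5/4 * exp(-7/4 t) = 5*exp(-7*t/4)/4
  Var(X_t) = (1/5)^2 * (1 - exp(-2*7/4 t)) / (2 * 7/4) = 2/175 - 2*exp(-7*t/2)/175.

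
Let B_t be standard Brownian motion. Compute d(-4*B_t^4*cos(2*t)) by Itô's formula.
d(-4*B_t^4*cos(2*t)) = (8*B_t^2*(B_t^2*sin(2*t) - 3*cos(2*t))) dt + (-16*B_t^3*cos(2*t)) dB_t

Itô's formula for f(t, x): d f(t, B_t) = (f_t + (1/2) f_xx) dt + f_x dB_t. Compute partials of f(t, x) = -4*x^4*cos(2*t):
  f_t(t,x)  = 8*x^4*sin(2*t)
  f_x(t,x)  = -16*x^3*cos(2*t)
  f_xx(t,x) = -48*x^2*cos(2*t)
Assemble drift = f_t + (1/2) f_xx = 8*x^2*(x^2*sin(2*t) - 3*cos(2*t)) and diffusion = f_x = -16*x^3*cos(2*t). Substituting x = B_t:
  d(-4*B_t^4*cos(2*t)) = (8*B_t^2*(B_t^2*sin(2*t) - 3*cos(2*t))) dt + (-16*B_t^3*cos(2*t)) dB_t.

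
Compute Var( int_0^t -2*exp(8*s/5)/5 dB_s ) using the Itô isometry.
Var = exp(16*t/5)/20 - 1/20

The Itô integral of a deterministic integrand f(s) has mean 0 because each increment f(s) * (B_{s+ds} - B_s) has mean 0. By the Itô isometry:
  Var( int_0^t f(s) dB_s ) = E[ (int_0^t f(s) dB_s)^2 ] = int_0^t f(s)^2 ds.
Here f(s) = -2*exp(8*s/5)/5, so f(s)^2 = 4*exp(16*s/5)/25. Integrate:
  int_0^t (4*exp(16*s/5)/25) ds = exp(16*t/5)/20 - 1/20.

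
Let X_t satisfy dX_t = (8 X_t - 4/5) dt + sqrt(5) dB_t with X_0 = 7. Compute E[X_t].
E[X_t] = 69*exp(8*t)/10 + 1/10

Taking expectations and using E[dB_t] = 0, the mean m(t) = E[X_t] satisfies the ODE m'(t) = a m(t) + b with m(0) = x_0. With a = 8, b = -4/5, x_0 = 7, the solution is
  m(t) = x_0 * exp(a t) + (b/a) * (exp(a t) - 1)
       = 7 * exp(8 t) + ((-4/5)/8) * (exp(8 t) - 1)
       = 69*exp(8*t)/10 + 1/10.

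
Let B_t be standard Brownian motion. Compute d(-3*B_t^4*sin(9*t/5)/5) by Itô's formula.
d(-3*B_t^4*sin(9*t/5)/5) = (-9*B_t^2*(3*B_t^2*cos(9*t/5) + 10*sin(9*t/5))/25) dt + (-12*B_t^3*sin(9*t/5)/5) dB_t

Itô's formula for f(t, x): d f(t, B_t) = (f_t + (1/2) f_xx) dt + f_x dB_t. Compute partials of f(t, x) = -3*x^4*sin(9*t/5)/5:
  f_t(t,x)  = -27*x^4*cos(9*t/5)/25
  f_x(t,x)  = -12*x^3*sin(9*t/5)/5
  f_xx(t,x) = -36*x^2*sin(9*t/5)/5
Assemble drift = f_t + (1/2) f_xx = -9*x^2*(3*x^2*cos(9*t/5) + 10*sin(9*t/5))/25 and diffusion = f_x = -12*x^3*sin(9*t/5)/5. Substituting x = B_t:
  d(-3*B_t^4*sin(9*t/5)/5) = (-9*B_t^2*(3*B_t^2*cos(9*t/5) + 10*sin(9*t/5))/25) dt + (-12*B_t^3*sin(9*t/5)/5) dB_t.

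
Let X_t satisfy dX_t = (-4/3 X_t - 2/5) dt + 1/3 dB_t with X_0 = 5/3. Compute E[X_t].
E[X_t] = -3/10 + 59*exp(-4*t/3)/30

Taking expectations and using E[dB_t] = 0, the mean m(t) = E[X_t] satisfies the ODE m'(t) = a m(t) + b with m(0) = x_0. With a = -4/3, b = -2/5, x_0 = 5/3, the solution is
  m(t) = x_0 * exp(a t) + (b/a) * (exp(a t) - 1)
       = (5/3) * exp((-4/3) t) + ((-2/5)/(-4/3)) * (exp((-4/3) t) - 1)
       = -3/10 + 59*exp(-4*t/3)/30.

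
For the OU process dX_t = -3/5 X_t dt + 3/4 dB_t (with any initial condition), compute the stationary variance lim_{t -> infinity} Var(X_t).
lim Var(X_t) = 15/32

The OU SDE dX = -theta X dt + sigma dB admits the integrating factor exp(theta t): d(exp(theta t) X_t) = sigma exp(theta t) dB_t. Integrating from 0 to t gives X_t = x_0 * exp(-theta t) + sigma * int_0^t exp(-theta (t-s)) dB_s for any initial x_0. The Itô integral has variance (by the Itô isometry) sigma^2 * int_0^t exp(-2 theta (t - s)) ds = sigma^2 * (1 - exp(-2 theta t)) / (2 theta), independent of x_0.
With theta = 3/5, sigma = 3/4:
  Var(X_t) = (3/4)^2 * (1 - exp(-2*3/5 t)) / (2 * 3/5) = 15/32 - 15*exp(-6*t/5)/32.
As t -> infinity, exp(-2*3/5 t) -> 0, so the stationary variance is sigma^2 / (2 theta) = 15/32.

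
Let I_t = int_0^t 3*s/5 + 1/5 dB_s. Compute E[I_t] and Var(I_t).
E[I_t] = 0; Var(I_t) = t*(3*t^2 + 3*t + 1)/25

The Itô integral of a deterministic integrand f(s) has mean 0 because each increment f(s) * (B_{s+ds} - B_s) has mean 0. By the Itô isometry:
  Var( int_0^t f(s) dB_s ) = E[ (int_0^t f(s) dB_s)^2 ] = int_0^t f(s)^2 ds.
Here f(s) = 3*s/5 + 1/5, so f(s)^2 = (3*s + 1)^2/25. Integrate:
  int_0^t ((3*s + 1)^2/25) ds = t*(3*t^2 + 3*t + 1)/25.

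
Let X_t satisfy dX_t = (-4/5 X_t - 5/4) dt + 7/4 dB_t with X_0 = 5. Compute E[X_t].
E[X_t] = -25/16 + 105*exp(-4*t/5)/16

Taking expectations and using E[dB_t] = 0, the mean m(t) = E[X_t] satisfies the ODE m'(t) = a m(t) + b with m(0) = x_0. With a = -4/5, b = -5/4, x_0 = 5, the solution is
  m(t) = x_0 * exp(a t) + (b/a) * (exp(a t) - 1)
       = 5 * exp((-4/5) t) + ((-5/4)/(-4/5)) * (exp((-4/5) t) - 1)
       = -25/16 + 105*exp(-4*t/5)/16.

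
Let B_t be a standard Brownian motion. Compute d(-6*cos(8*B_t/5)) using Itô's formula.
d(-6*cos(8*B_t/5)) = (192*cos(8*B_t/5)/25) dt + (48*sin(8*B_t/5)/5) dB_t

Itô's formula for f(B_t) gives d f(B_t) = f'(B_t) dB_t + (1/2) f''(B_t) dt. Compute derivatives of f(x) = -6*cos(8*x/5):
  f'(x)  = 48*sin(8*x/5)/5
  f''(x) = 384*cos(8*x/5)/25
Substitute x = B_t and multiply the f'' term by 1/2:
  drift     = (1/2) * (384*cos(8*x/5)/25) evaluated at B_t = 192*cos(8*B_t/5)/25
  diffusion = (48*sin(8*x/5)/5) evaluated at B_t = 48*sin(8*B_t/5)/5
Therefore d(-6*cos(8*B_t/5)) = (192*cos(8*B_t/5)/25) dt + (48*sin(8*B_t/5)/5) dB_t.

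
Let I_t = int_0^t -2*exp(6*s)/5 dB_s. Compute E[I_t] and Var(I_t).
E[I_t] = 0; Var(I_t) = exp(12*t)/75 - 1/75

The Itô integral of a deterministic integrand f(s) has mean 0 because each increment f(s) * (B_{s+ds} - B_s) has mean 0. By the Itô isometry:
  Var( int_0^t f(s) dB_s ) = E[ (int_0^t f(s) dB_s)^2 ] = int_0^t f(s)^2 ds.
Here f(s) = -2*exp(6*s)/5, so f(s)^2 = 4*exp(12*s)/25. Integrate:
  int_0^t (4*exp(12*s)/25) ds = exp(12*t)/75 - 1/75.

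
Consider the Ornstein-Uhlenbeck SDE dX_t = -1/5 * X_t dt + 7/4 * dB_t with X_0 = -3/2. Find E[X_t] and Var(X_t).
E[X_t] = -3*exp(-t/5)/2; Var(X_t) = 245/32 - 245*exp(-2*t/5)/32

The OU SDE dX = -theta X dt + sigma dB admits the integrating factor exp(theta t): d(exp(theta t) X_t) = sigma exp(theta t) dB_t. Integrating from 0 to t:
  X_t = x_0 * exp(-theta t) + sigma * int_0^t exp(-theta (t-s)) dB_s.
The Itô integral has mean 0 and (by the Itô isometry) variance sigma^2 * int_0^t exp(-2 theta (t - s)) ds = sigma^2 * (1 - exp(-2 theta t)) / (2 theta).
With theta = 1/5, sigma = 7/4, x_0 = -3/2:
  E[X_t] = -3/2 * exp(-1/5 t) = -3*exp(-t/5)/2
  Var(X_t) = (7/4)^2 * (1 - exp(-2*1/5 t)) / (2 * 1/5) = 245/32 - 245*exp(-2*t/5)/32.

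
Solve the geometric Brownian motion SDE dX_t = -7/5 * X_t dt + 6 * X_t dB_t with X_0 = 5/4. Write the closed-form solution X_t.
X_t = 5/4 * exp((-97/5) * t + (6) * B_t)

For GBM dX = mu X dt + sigma X dB with X_0 = x_0, apply Itô to Y = log X: dY = (mu - sigma^2/2) dt + sigma dB, so Y_t = log(x_0) + (mu - sigma^2/2) t + sigma B_t and hence X_t = x_0 * exp((mu - sigma^2/2) t + sigma B_t).
With mu = -7/5, sigma = 6, x_0 = 5/4, this gives:
  X_t = 5/4 * exp((-97/5) * t + (6) * B_t).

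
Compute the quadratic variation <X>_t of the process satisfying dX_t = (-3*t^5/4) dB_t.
<X>_t = 9*t^11/176

For an Itô process dX_t = a(t) dt + b(t) dB_t, the quadratic variation is <X>_t = int_0^t b(s)^2 ds (the drift term does not contribute). Here b(s) = -3*s^5/4, so
  b(s)^2 = 9*s^10/16.
Integrating from 0 to t:
  <X>_t = int_0^t (9*s^10/16) ds = 9*t^11/176.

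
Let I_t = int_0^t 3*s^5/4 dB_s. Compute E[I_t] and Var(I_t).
E[I_t] = 0; Var(I_t) = 9*t^11/176

The Itô integral of a deterministic integrand f(s) has mean 0 because each increment f(s) * (B_{s+ds} - B_s) has mean 0. By the Itô isometry:
  Var( int_0^t f(s) dB_s ) = E[ (int_0^t f(s) dB_s)^2 ] = int_0^t f(s)^2 ds.
Here f(s) = 3*s^5/4, so f(s)^2 = 9*s^10/16. Integrate:
  int_0^t (9*s^10/16) ds = 9*t^11/176.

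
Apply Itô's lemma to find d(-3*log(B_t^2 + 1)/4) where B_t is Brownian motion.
d(-3*log(B_t^2 + 1)/4) = (3*(B_t^2 - 1)/(4*(B_t^2 + 1)^2)) dt + (-3*B_t/(2*B_t^2 + 2)) dB_t

Itô's formula for f(B_t) gives d f(B_t) = f'(B_t) dB_t + (1/2) f''(B_t) dt. Compute derivatives of f(x) = -3*log(x^2 + 1)/4:
  f'(x)  = -3*x/(2*x^2 + 2)
  f''(x) = 3*(x^2 - 1)/(2*(x^2 + 1)^2)
Substitute x = B_t and multiply the f'' term by 1/2:
  drift     = (1/2) * (3*(x^2 - 1)/(2*(x^2 + 1)^2)) evaluated at B_t = 3*(B_t^2 - 1)/(4*(B_t^2 + 1)^2)
  diffusion = (-3*x/(2*x^2 + 2)) evaluated at B_t = -3*B_t/(2*B_t^2 + 2)
Therefore d(-3*log(B_t^2 + 1)/4) = (3*(B_t^2 - 1)/(4*(B_t^2 + 1)^2)) dt + (-3*B_t/(2*B_t^2 + 2)) dB_t.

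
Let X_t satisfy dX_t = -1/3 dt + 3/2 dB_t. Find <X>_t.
<X>_t = 9*t/4

For an Itô process dX_t = a(t) dt + b(t) dB_t, the quadratic variation is <X>_t = int_0^t b(s)^2 ds (the drift term does not contribute). Here b(s) = 3/2, so
  b(s)^2 = 9/4.
Integrating from 0 to t:
  <X>_t = int_0^t (9/4) ds = 9*t/4.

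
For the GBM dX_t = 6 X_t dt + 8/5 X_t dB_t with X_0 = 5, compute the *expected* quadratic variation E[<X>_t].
E[<X>_t] = 400*exp(364*t/25)/91 - 400/91

<X>_t = int_0^t ((8/5) * X_s)^2 ds. Taking expectation inside the integral: E[<X>_t] = (8/5)^2 * int_0^t E[X_s^2] ds. For GBM, E[X_s^2] = x_0^2 * exp((2 mu + sigma^2) s). Integrating:
  E[<X>_t] = (8/5)^2 * 5^2 * (exp((2*6 + (8/5)^2) t) - 1) / (2*6 + (8/5)^2)
           = (8/5)^2 * 5^2 * (exp((364/25) t) - 1) / (364/25) = 400*exp(364*t/25)/91 - 400/91.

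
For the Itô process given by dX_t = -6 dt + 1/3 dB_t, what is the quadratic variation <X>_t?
<X>_t = t/9

For an Itô process dX_t = a(t) dt + b(t) dB_t, the quadratic variation is <X>_t = int_0^t b(s)^2 ds (the drift term does not contribute). Here b(s) = 1/3, so
  b(s)^2 = 1/9.
Integrating from 0 to t:
  <X>_t = int_0^t (1/9) ds = t/9.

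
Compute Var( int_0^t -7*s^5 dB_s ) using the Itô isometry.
Var = 49*t^11/11

The Itô integral of a deterministic integrand f(s) has mean 0 because each increment f(s) * (B_{s+ds} - B_s) has mean 0. By the Itô isometry:
  Var( int_0^t f(s) dB_s ) = E[ (int_0^t f(s) dB_s)^2 ] = int_0^t f(s)^2 ds.
Here f(s) = -7*s^5, so f(s)^2 = 49*s^10. Integrate:
  int_0^t (49*s^10) ds = 49*t^11/11.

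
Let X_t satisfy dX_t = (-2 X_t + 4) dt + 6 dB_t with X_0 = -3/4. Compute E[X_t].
E[X_t] = 2 - 11*exp(-2*t)/4

Taking expectations and using E[dB_t] = 0, the mean m(t) = E[X_t] satisfies the ODE m'(t) = a m(t) + b with m(0) = x_0. With a = -2, b = 4, x_0 = -3/4, the solution is
  m(t) = x_0 * exp(a t) + (b/a) * (exp(a t) - 1)
       = (-3/4) * exp((-2) t) + (4/(-2)) * (exp((-2) t) - 1)
       = 2 - 11*exp(-2*t)/4.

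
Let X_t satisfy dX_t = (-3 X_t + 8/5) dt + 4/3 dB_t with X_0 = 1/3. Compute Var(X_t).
Var(X_t) = 8/27 - 8*exp(-6*t)/27

The variance V(t) = Var(X_t) satisfies V'(t) = 2 a V(t) + c^2 with V(0) = 0 (drift coefficient is linear in X, diffusion is constant). With a = -3, c = 4/3, the solution is
  V(t) = (c^2 / (2 a)) * (exp(2 a t) - 1)
       = ((4/3)^2 / (2*(-3))) * (exp((-6) t) - 1)
       = 8/27 - 8*exp(-6*t)/27.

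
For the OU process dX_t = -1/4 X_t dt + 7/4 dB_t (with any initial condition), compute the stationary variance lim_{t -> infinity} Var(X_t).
lim Var(X_t) = 49/8

The OU SDE dX = -theta X dt + sigma dB admits the integrating factor exp(theta t): d(exp(theta t) X_t) = sigma exp(theta t) dB_t. Integrating from 0 to t gives X_t = x_0 * exp(-theta t) + sigma * int_0^t exp(-theta (t-s)) dB_s for any initial x_0. The Itô integral has variance (by the Itô isometry) sigma^2 * int_0^t exp(-2 theta (t - s)) ds = sigma^2 * (1 - exp(-2 theta t)) / (2 theta), independent of x_0.
With theta = 1/4, sigma = 7/4:
  Var(X_t) = (7/4)^2 * (1 - exp(-2*1/4 t)) / (2 * 1/4) = 49/8 - 49*exp(-t/2)/8.
As t -> infinity, exp(-2*1/4 t) -> 0, so the stationary variance is sigma^2 / (2 theta) = 49/8.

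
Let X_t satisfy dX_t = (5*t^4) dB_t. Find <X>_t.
<X>_t = 25*t^9/9

For an Itô process dX_t = a(t) dt + b(t) dB_t, the quadratic variation is <X>_t = int_0^t b(s)^2 ds (the drift term does not contribute). Here b(s) = 5*s^4, so
  b(s)^2 = 25*s^8.
Integrating from 0 to t:
  <X>_t = int_0^t (25*s^8) ds = 25*t^9/9.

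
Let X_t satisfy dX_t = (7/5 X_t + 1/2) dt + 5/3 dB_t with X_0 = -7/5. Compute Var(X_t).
Var(X_t) = 125*exp(14*t/5)/126 - 125/126

The variance V(t) = Var(X_t) satisfies V'(t) = 2 a V(t) + c^2 with V(0) = 0 (drift coefficient is linear in X, diffusion is constant). With a = 7/5, c = 5/3, the solution is
  V(t) = (c^2 / (2 a)) * (exp(2 a t) - 1)
       = ((5/3)^2 / (2*(7/5))) * (exp((14/5) t) - 1)
       = 125*exp(14*t/5)/126 - 125/126.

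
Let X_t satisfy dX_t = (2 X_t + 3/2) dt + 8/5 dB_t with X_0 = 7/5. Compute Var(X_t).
Var(X_t) = 16*exp(4*t)/25 - 16/25

The variance V(t) = Var(X_t) satisfies V'(t) = 2 a V(t) + c^2 with V(0) = 0 (drift coefficient is linear in X, diffusion is constant). With a = 2, c = 8/5, the solution is
  V(t) = (c^2 / (2 a)) * (exp(2 a t) - 1)
       = ((8/5)^2 / (2*2)) * (exp(4 t) - 1)
       = 16*exp(4*t)/25 - 16/25.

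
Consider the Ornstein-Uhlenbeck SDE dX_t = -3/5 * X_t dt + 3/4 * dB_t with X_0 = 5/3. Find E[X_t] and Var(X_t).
E[X_t] = 5*exp(-3*t/5)/3; Var(X_t) = 15/32 - 15*exp(-6*t/5)/32

The OU SDE dX = -theta X dt + sigma dB admits the integrating factor exp(theta t): d(exp(theta t) X_t) = sigma exp(theta t) dB_t. Integrating from 0 to t:
  X_t = x_0 * exp(-theta t) + sigma * int_0^t exp(-theta (t-s)) dB_s.
The Itô integral has mean 0 and (by the Itô isometry) variance sigma^2 * int_0^t exp(-2 theta (t - s)) ds = sigma^2 * (1 - exp(-2 theta t)) / (2 theta).
With theta = 3/5, sigma = 3/4, x_0 = 5/3:
  E[X_t] = 5/3 * exp(-3/5 t) = 5*exp(-3*t/5)/3
  Var(X_t) = (3/4)^2 * (1 - exp(-2*3/5 t)) / (2 * 3/5) = 15/32 - 15*exp(-6*t/5)/32.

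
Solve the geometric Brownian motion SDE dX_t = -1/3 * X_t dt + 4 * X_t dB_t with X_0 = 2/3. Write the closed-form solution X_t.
X_t = 2/3 * exp((-25/3) * t + (4) * B_t)

For GBM dX = mu X dt + sigma X dB with X_0 = x_0, apply Itô to Y = log X: dY = (mu - sigma^2/2) dt + sigma dB, so Y_t = log(x_0) + (mu - sigma^2/2) t + sigma B_t and hence X_t = x_0 * exp((mu - sigma^2/2) t + sigma B_t).
With mu = -1/3, sigma = 4, x_0 = 2/3, this gives:
  X_t = 2/3 * exp((-25/3) * t + (4) * B_t).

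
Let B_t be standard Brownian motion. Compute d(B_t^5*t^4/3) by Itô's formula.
d(B_t^5*t^4/3) = (2*B_t^3*t^3*(2*B_t^2 + 5*t)/3) dt + (5*B_t^4*t^4/3) dB_t

Itô's formula for f(t, x): d f(t, B_t) = (f_t + (1/2) f_xx) dt + f_x dB_t. Compute partials of f(t, x) = t^4*x^5/3:
  f_t(t,x)  = 4*t^3*x^5/3
  f_x(t,x)  = 5*t^4*x^4/3
  f_xx(t,x) = 20*t^4*x^3/3
Assemble drift = f_t + (1/2) f_xx = 2*t^3*x^3*(5*t + 2*x^2)/3 and diffusion = f_x = 5*t^4*x^4/3. Substituting x = B_t:
  d(B_t^5*t^4/3) = (2*B_t^3*t^3*(2*B_t^2 + 5*t)/3) dt + (5*B_t^4*t^4/3) dB_t.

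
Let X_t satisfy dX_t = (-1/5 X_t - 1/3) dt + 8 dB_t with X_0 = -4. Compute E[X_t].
E[X_t] = -5/3 - 7*exp(-t/5)/3

Taking expectations and using E[dB_t] = 0, the mean m(t) = E[X_t] satisfies the ODE m'(t) = a m(t) + b with m(0) = x_0. With a = -1/5, b = -1/3, x_0 = -4, the solution is
  m(t) = x_0 * exp(a t) + (b/a) * (exp(a t) - 1)
       = (-4) * exp((-1/5) t) + ((-1/3)/(-1/5)) * (exp((-1/5) t) - 1)
       = -5/3 - 7*exp(-t/5)/3.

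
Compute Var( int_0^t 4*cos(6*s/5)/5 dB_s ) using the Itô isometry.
Var = 8*t/25 + 2*sin(12*t/5)/15

The Itô integral of a deterministic integrand f(s) has mean 0 because each increment f(s) * (B_{s+ds} - B_s) has mean 0. By the Itô isometry:
  Var( int_0^t f(s) dB_s ) = E[ (int_0^t f(s) dB_s)^2 ] = int_0^t f(s)^2 ds.
Here f(s) = 4*cos(6*s/5)/5, so f(s)^2 = 16*cos(6*s/5)^2/25. Integrate:
  int_0^t (16*cos(6*s/5)^2/25) ds = 8*t/25 + 2*sin(12*t/5)/15.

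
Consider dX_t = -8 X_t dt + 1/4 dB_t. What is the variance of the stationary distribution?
lim Var(X_t) = 1/256

The OU SDE dX = -theta X dt + sigma dB admits the integrating factor exp(theta t): d(exp(theta t) X_t) = sigma exp(theta t) dB_t. Integrating from 0 to t gives X_t = x_0 * exp(-theta t) + sigma * int_0^t exp(-theta (t-s)) dB_s for any initial x_0. The Itô integral has variance (by the Itô isometry) sigma^2 * int_0^t exp(-2 theta (t - s)) ds = sigma^2 * (1 - exp(-2 theta t)) / (2 theta), independent of x_0.
With theta = 8, sigma = 1/4:
  Var(X_t) = (1/4)^2 * (1 - exp(-2*8 t)) / (2 * 8) = 1/256 - exp(-16*t)/256.
As t -> infinity, exp(-2*8 t) -> 0, so the stationary variance is sigma^2 / (2 theta) = 1/256.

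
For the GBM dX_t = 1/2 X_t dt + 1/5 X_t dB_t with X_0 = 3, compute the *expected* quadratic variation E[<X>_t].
E[<X>_t] = 9*exp(26*t/25)/26 - 9/26

<X>_t = int_0^t ((1/5) * X_s)^2 ds. Taking expectation inside the integral: E[<X>_t] = (1/5)^2 * int_0^t E[X_s^2] ds. For GBM, E[X_s^2] = x_0^2 * exp((2 mu + sigma^2) s). Integrating:
  E[<X>_t] = (1/5)^2 * 3^2 * (exp((2*(1/2) + (1/5)^2) t) - 1) / (2*(1/2) + (1/5)^2)
           = (1/5)^2 * 3^2 * (exp((26/25) t) - 1) / (26/25) = 9*exp(26*t/25)/26 - 9/26.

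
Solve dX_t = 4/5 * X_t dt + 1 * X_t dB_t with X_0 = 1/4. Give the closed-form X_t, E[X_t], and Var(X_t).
X_t = 1/4 * exp((3/10) t + (1) B_t); E[X_t] = exp(4*t/5)/4; Var(X_t) = (exp(t) - 1)*exp(8*t/5)/16

For GBM dX = mu X dt + sigma X dB with X_0 = x_0, apply Itô to Y = log X: dY = (mu - sigma^2/2) dt + sigma dB, so Y_t = log(x_0) + (mu - sigma^2/2) t + sigma B_t and hence X_t = x_0 * exp((mu - sigma^2/2) t + sigma B_t).
With mu = 4/5, sigma = 1, x_0 = 1/4, this gives:
  X_t = 1/4 * exp((3/10) * t + (1) * B_t).
Since sigma*B_t ~ Normal(0, sigma^2 t), E[exp(sigma*B_t)] = exp(sigma^2 t / 2); so E[X_t] = x_0 * exp((mu - sigma^2/2) t) * exp(sigma^2 t / 2) = x_0 * exp(mu t) = exp(4*t/5)/4.
Var(X_t) = E[X_t^2] - (E[X_t])^2 = x_0^2 * exp(2 mu t) * (exp(sigma^2 t) - 1) = (exp(t) - 1)*exp(8*t/5)/16.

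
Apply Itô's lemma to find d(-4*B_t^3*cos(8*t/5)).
d(-4*B_t^3*cos(8*t/5)) = (32*B_t^3*sin(8*t/5)/5 - 12*B_t*cos(8*t/5)) dt + (-12*B_t^2*cos(8*t/5)) dB_t

Itô's formula for f(t, x): d f(t, B_t) = (f_t + (1/2) f_xx) dt + f_x dB_t. Compute partials of f(t, x) = -4*x^3*cos(8*t/5):
  f_t(t,x)  = 32*x^3*sin(8*t/5)/5
  f_x(t,x)  = -12*x^2*cos(8*t/5)
  f_xx(t,x) = -24*x*cos(8*t/5)
Assemble drift = f_t + (1/2) f_xx = 32*x^3*sin(8*t/5)/5 - 12*x*cos(8*t/5) and diffusion = f_x = -12*x^2*cos(8*t/5). Substituting x = B_t:
  d(-4*B_t^3*cos(8*t/5)) = (32*B_t^3*sin(8*t/5)/5 - 12*B_t*cos(8*t/5)) dt + (-12*B_t^2*cos(8*t/5)) dB_t.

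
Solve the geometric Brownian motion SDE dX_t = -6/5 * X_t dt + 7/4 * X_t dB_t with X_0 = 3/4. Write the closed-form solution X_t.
X_t = 3/4 * exp((-437/160) * t + (7/4) * B_t)

For GBM dX = mu X dt + sigma X dB with X_0 = x_0, apply Itô to Y = log X: dY = (mu - sigma^2/2) dt + sigma dB, so Y_t = log(x_0) + (mu - sigma^2/2) t + sigma B_t and hence X_t = x_0 * exp((mu - sigma^2/2) t + sigma B_t).
With mu = -6/5, sigma = 7/4, x_0 = 3/4, this gives:
  X_t = 3/4 * exp((-437/160) * t + (7/4) * B_t).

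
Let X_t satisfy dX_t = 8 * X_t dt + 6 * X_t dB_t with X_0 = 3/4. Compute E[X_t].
E[X_t] = 3*exp(8*t)/4

For GBM dX = mu X dt + sigma X dB with X_0 = x_0, apply Itô to Y = log X: dY = (mu - sigma^2/2) dt + sigma dB, so Y_t = log(x_0) + (mu - sigma^2/2) t + sigma B_t and hence X_t = x_0 * exp((mu - sigma^2/2) t + sigma B_t).
With mu = 8, sigma = 6, x_0 = 3/4, this gives:
  X_t = 3/4 * exp((-10) * t + (6) * B_t).
Since sigma*B_t ~ Normal(0, sigma^2 t), E[exp(sigma*B_t)] = exp(sigma^2 t / 2); so E[X_t] = x_0 * exp((mu - sigma^2/2) t) * exp(sigma^2 t / 2) = x_0 * exp(mu t) = 3*exp(8*t)/4.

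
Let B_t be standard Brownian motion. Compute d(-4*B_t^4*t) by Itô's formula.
d(-4*B_t^4*t) = (4*B_t^2*(-B_t^2 - 6*t)) dt + (-16*B_t^3*t) dB_t

Itô's formula for f(t, x): d f(t, B_t) = (f_t + (1/2) f_xx) dt + f_x dB_t. Compute partials of f(t, x) = -4*t*x^4:
  f_t(t,x)  = -4*x^4
  f_x(t,x)  = -16*t*x^3
  f_xx(t,x) = -48*t*x^2
Assemble drift = f_t + (1/2) f_xx = 4*x^2*(-6*t - x^2) and diffusion = f_x = -16*t*x^3. Substituting x = B_t:
  d(-4*B_t^4*t) = (4*B_t^2*(-B_t^2 - 6*t)) dt + (-16*B_t^3*t) dB_t.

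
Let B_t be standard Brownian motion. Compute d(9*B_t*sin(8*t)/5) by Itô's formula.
d(9*B_t*sin(8*t)/5) = (72*B_t*cos(8*t)/5) dt + (9*sin(8*t)/5) dB_t

Itô's formula for f(t, x): d f(t, B_t) = (f_t + (1/2) f_xx) dt + f_x dB_t. Compute partials of f(t, x) = 9*x*sin(8*t)/5:
  f_t(t,x)  = 72*x*cos(8*t)/5
  f_x(t,x)  = 9*sin(8*t)/5
  f_xx(t,x) = 0
Assemble drift = f_t + (1/2) f_xx = 72*x*cos(8*t)/5 and diffusion = f_x = 9*sin(8*t)/5. Substituting x = B_t:
  d(9*B_t*sin(8*t)/5) = (72*B_t*cos(8*t)/5) dt + (9*sin(8*t)/5) dB_t.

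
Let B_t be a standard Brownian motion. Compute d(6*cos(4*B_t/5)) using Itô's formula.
d(6*cos(4*B_t/5)) = (-48*cos(4*B_t/5)/25) dt + (-24*sin(4*B_t/5)/5) dB_t

Itô's formula for f(B_t) gives d f(B_t) = f'(B_t) dB_t + (1/2) f''(B_t) dt. Compute derivatives of f(x) = 6*cos(4*x/5):
  f'(x)  = -24*sin(4*x/5)/5
  f''(x) = -96*cos(4*x/5)/25
Substitute x = B_t and multiply the f'' term by 1/2:
  drift     = (1/2) * (-96*cos(4*x/5)/25) evaluated at B_t = -48*cos(4*B_t/5)/25
  diffusion = (-24*sin(4*x/5)/5) evaluated at B_t = -24*sin(4*B_t/5)/5
Therefore d(6*cos(4*B_t/5)) = (-48*cos(4*B_t/5)/25) dt + (-24*sin(4*B_t/5)/5) dB_t.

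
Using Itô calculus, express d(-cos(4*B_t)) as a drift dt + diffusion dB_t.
d(-cos(4*B_t)) = (8*cos(4*B_t)) dt + (4*sin(4*B_t)) dB_t

Itô's formula for f(B_t) gives d f(B_t) = f'(B_t) dB_t + (1/2) f''(B_t) dt. Compute derivatives of f(x) = -cos(4*x):
  f'(x)  = 4*sin(4*x)
  f''(x) = 16*cos(4*x)
Substitute x = B_t and multiply the f'' term by 1/2:
  drift     = (1/2) * (16*cos(4*x)) evaluated at B_t = 8*cos(4*B_t)
  diffusion = (4*sin(4*x)) evaluated at B_t = 4*sin(4*B_t)
Therefore d(-cos(4*B_t)) = (8*cos(4*B_t)) dt + (4*sin(4*B_t)) dB_t.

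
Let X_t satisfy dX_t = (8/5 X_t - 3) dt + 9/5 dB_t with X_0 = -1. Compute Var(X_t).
Var(X_t) = 81*exp(16*t/5)/80 - 81/80

The variance V(t) = Var(X_t) satisfies V'(t) = 2 a V(t) + c^2 with V(0) = 0 (drift coefficient is linear in X, diffusion is constant). With a = 8/5, c = 9/5, the solution is
  V(t) = (c^2 / (2 a)) * (exp(2 a t) - 1)
       = ((9/5)^2 / (2*(8/5))) * (exp((16/5) t) - 1)
       = 81*exp(16*t/5)/80 - 81/80.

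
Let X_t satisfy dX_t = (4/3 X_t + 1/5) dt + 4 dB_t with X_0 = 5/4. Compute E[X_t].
E[X_t] = 7*exp(4*t/3)/5 - 3/20

Taking expectations and using E[dB_t] = 0, the mean m(t) = E[X_t] satisfies the ODE m'(t) = a m(t) + b with m(0) = x_0. With a = 4/3, b = 1/5, x_0 = 5/4, the solution is
  m(t) = x_0 * exp(a t) + (b/a) * (exp(a t) - 1)
       = (5/4) * exp((4/3) t) + ((1/5)/(4/3)) * (exp((4/3) t) - 1)
       = 7*exp(4*t/3)/5 - 3/20.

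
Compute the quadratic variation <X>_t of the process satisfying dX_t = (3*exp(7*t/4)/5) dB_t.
<X>_t = 18*exp(7*t/2)/175 - 18/175

For an Itô process dX_t = a(t) dt + b(t) dB_t, the quadratic variation is <X>_t = int_0^t b(s)^2 ds (the drift term does not contribute). Here b(s) = 3*exp(7*s/4)/5, so
  b(s)^2 = 9*exp(7*s/2)/25.
Integrating from 0 to t:
  <X>_t = int_0^t (9*exp(7*s/2)/25) ds = 18*exp(7*t/2)/175 - 18/175.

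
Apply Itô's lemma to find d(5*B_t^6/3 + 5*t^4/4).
d(5*B_t^6/3 + 5*t^4/4) = (25*B_t^4 + 5*t^3) dt + (10*B_t^5) dB_t

Itô's formula for f(t, x): d f(t, B_t) = (f_t + (1/2) f_xx) dt + f_x dB_t. Compute partials of f(t, x) = 5*t^4/4 + 5*x^6/3:
  f_t(t,x)  = 5*t^3
  f_x(t,x)  = 10*x^5
  f_xx(t,x) = 50*x^4
Assemble drift = f_t + (1/2) f_xx = 5*t^3 + 25*x^4 and diffusion = f_x = 10*x^5. Substituting x = B_t:
  d(5*B_t^6/3 + 5*t^4/4) = (25*B_t^4 + 5*t^3) dt + (10*B_t^5) dB_t.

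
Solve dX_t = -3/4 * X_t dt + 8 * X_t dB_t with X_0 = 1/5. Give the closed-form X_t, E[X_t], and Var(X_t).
X_t = 1/5 * exp((-131/4) t + (8) B_t); E[X_t] = exp(-3*t/4)/5; Var(X_t) = (exp(64*t) - 1)*exp(-3*t/2)/25

For GBM dX = mu X dt + sigma X dB with X_0 = x_0, apply Itô to Y = log X: dY = (mu - sigma^2/2) dt + sigma dB, so Y_t = log(x_0) + (mu - sigma^2/2) t + sigma B_t and hence X_t = x_0 * exp((mu - sigma^2/2) t + sigma B_t).
With mu = -3/4, sigma = 8, x_0 = 1/5, this gives:
  X_t = 1/5 * exp((-131/4) * t + (8) * B_t).
Since sigma*B_t ~ Normal(0, sigma^2 t), E[exp(sigma*B_t)] = exp(sigma^2 t / 2); so E[X_t] = x_0 * exp((mu - sigma^2/2) t) * exp(sigma^2 t / 2) = x_0 * exp(mu t) = exp(-3*t/4)/5.
Var(X_t) = E[X_t^2] - (E[X_t])^2 = x_0^2 * exp(2 mu t) * (exp(sigma^2 t) - 1) = (exp(64*t) - 1)*exp(-3*t/2)/25.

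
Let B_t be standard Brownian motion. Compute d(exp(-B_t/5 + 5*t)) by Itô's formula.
d(exp(-B_t/5 + 5*t)) = (251*exp(-B_t/5 + 5*t)/50) dt + (-exp(-B_t/5 + 5*t)/5) dB_t

Itô's formula for f(t, x): d f(t, B_t) = (f_t + (1/2) f_xx) dt + f_x dB_t. Compute partials of f(t, x) = exp(5*t - x/5):
  f_t(t,x)  = 5*exp(5*t - x/5)
  f_x(t,x)  = -exp(5*t - x/5)/5
  f_xx(t,x) = exp(5*t - x/5)/25
Assemble drift = f_t + (1/2) f_xx = 251*exp(5*t - x/5)/50 and diffusion = f_x = -exp(5*t - x/5)/5. Substituting x = B_t:
  d(exp(-B_t/5 + 5*t)) = (251*exp(-B_t/5 + 5*t)/50) dt + (-exp(-B_t/5 + 5*t)/5) dB_t.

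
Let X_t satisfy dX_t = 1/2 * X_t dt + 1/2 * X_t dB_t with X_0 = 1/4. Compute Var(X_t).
Var(X_t) = (exp(t/4) - 1)*exp(t)/16

For GBM dX = mu X dt + sigma X dB with X_0 = x_0, apply Itô to Y = log X: dY = (mu - sigma^2/2) dt + sigma dB, so Y_t = log(x_0) + (mu - sigma^2/2) t + sigma B_t and hence X_t = x_0 * exp((mu - sigma^2/2) t + sigma B_t).
With mu = 1/2, sigma = 1/2, x_0 = 1/4, this gives:
  X_t = 1/4 * exp((3/8) * t + (1/2) * B_t).
Since sigma*B_t ~ Normal(0, sigma^2 t), E[exp(sigma*B_t)] = exp(sigma^2 t / 2); so E[X_t] = x_0 * exp((mu - sigma^2/2) t) * exp(sigma^2 t / 2) = x_0 * exp(mu t) = exp(t/2)/4.
Var(X_t) = E[X_t^2] - (E[X_t])^2 = x_0^2 * exp(2 mu t) * (exp(sigma^2 t) - 1) = (exp(t/4) - 1)*exp(t)/16.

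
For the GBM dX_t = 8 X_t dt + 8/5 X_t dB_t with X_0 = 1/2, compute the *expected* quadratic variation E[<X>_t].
E[<X>_t] = exp(464*t/25)/29 - 1/29

<X>_t = int_0^t ((8/5) * X_s)^2 ds. Taking expectation inside the integral: E[<X>_t] = (8/5)^2 * int_0^t E[X_s^2] ds. For GBM, E[X_s^2] = x_0^2 * exp((2 mu + sigma^2) s). Integrating:
  E[<X>_t] = (8/5)^2 * (1/2)^2 * (exp((2*8 + (8/5)^2) t) - 1) / (2*8 + (8/5)^2)
           = (8/5)^2 * (1/2)^2 * (exp((464/25) t) - 1) / (464/25) = exp(464*t/25)/29 - 1/29.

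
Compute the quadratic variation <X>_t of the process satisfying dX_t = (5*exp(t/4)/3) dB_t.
<X>_t = 50*exp(t/2)/9 - 50/9

For an Itô process dX_t = a(t) dt + b(t) dB_t, the quadratic variation is <X>_t = int_0^t b(s)^2 ds (the drift term does not contribute). Here b(s) = 5*exp(s/4)/3, so
  b(s)^2 = 25*exp(s/2)/9.
Integrating from 0 to t:
  <X>_t = int_0^t (25*exp(s/2)/9) ds = 50*exp(t/2)/9 - 50/9.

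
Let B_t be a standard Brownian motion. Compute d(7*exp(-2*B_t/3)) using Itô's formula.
d(7*exp(-2*B_t/3)) = (14*exp(-2*B_t/3)/9) dt + (-14*exp(-2*B_t/3)/3) dB_t

Itô's formula for f(B_t) gives d f(B_t) = f'(B_t) dB_t + (1/2) f''(B_t) dt. Compute derivatives of f(x) = 7*exp(-2*x/3):
  f'(x)  = -14*exp(-2*x/3)/3
  f''(x) = 28*exp(-2*x/3)/9
Substitute x = B_t and multiply the f'' term by 1/2:
  drift     = (1/2) * (28*exp(-2*x/3)/9) evaluated at B_t = 14*exp(-2*B_t/3)/9
  diffusion = (-14*exp(-2*x/3)/3) evaluated at B_t = -14*exp(-2*B_t/3)/3
Therefore d(7*exp(-2*B_t/3)) = (14*exp(-2*B_t/3)/9) dt + (-14*exp(-2*B_t/3)/3) dB_t.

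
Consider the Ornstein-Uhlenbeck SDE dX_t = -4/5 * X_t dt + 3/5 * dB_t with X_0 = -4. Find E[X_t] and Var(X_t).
E[X_t] = -4*exp(-4*t/5); Var(X_t) = 9/40 - 9*exp(-8*t/5)/40

The OU SDE dX = -theta X dt + sigma dB admits the integrating factor exp(theta t): d(exp(theta t) X_t) = sigma exp(theta t) dB_t. Integrating from 0 to t:
  X_t = x_0 * exp(-theta t) + sigma * int_0^t exp(-theta (t-s)) dB_s.
The Itô integral has mean 0 and (by the Itô isometry) variance sigma^2 * int_0^t exp(-2 theta (t - s)) ds = sigma^2 * (1 - exp(-2 theta t)) / (2 theta).
With theta = 4/5, sigma = 3/5, x_0 = -4:
  E[X_t] = -4 * exp(-4/5 t) = -4*exp(-4*t/5)
  Var(X_t) = (3/5)^2 * (1 - exp(-2*4/5 t)) / (2 * 4/5) = 9/40 - 9*exp(-8*t/5)/40.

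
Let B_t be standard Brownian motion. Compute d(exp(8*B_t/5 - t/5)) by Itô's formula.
d(exp(8*B_t/5 - t/5)) = (27*exp(8*B_t/5 - t/5)/25) dt + (8*exp(8*B_t/5 - t/5)/5) dB_t

Itô's formula for f(t, x): d f(t, B_t) = (f_t + (1/2) f_xx) dt + f_x dB_t. Compute partials of f(t, x) = exp(-t/5 + 8*x/5):
  f_t(t,x)  = -exp(-t/5 + 8*x/5)/5
  f_x(t,x)  = 8*exp(-t/5 + 8*x/5)/5
  f_xx(t,x) = 64*exp(-t/5 + 8*x/5)/25
Assemble drift = f_t + (1/2) f_xx = 27*exp(-t/5 + 8*x/5)/25 and diffusion = f_x = 8*exp(-t/5 + 8*x/5)/5. Substituting x = B_t:
  d(exp(8*B_t/5 - t/5)) = (27*exp(8*B_t/5 - t/5)/25) dt + (8*exp(8*B_t/5 - t/5)/5) dB_t.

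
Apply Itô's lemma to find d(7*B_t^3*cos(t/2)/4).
d(7*B_t^3*cos(t/2)/4) = (7*B_t*(-B_t^2*sin(t/2) + 6*cos(t/2))/8) dt + (21*B_t^2*cos(t/2)/4) dB_t

Itô's formula for f(t, x): d f(t, B_t) = (f_t + (1/2) f_xx) dt + f_x dB_t. Compute partials of f(t, x) = 7*x^3*cos(t/2)/4:
  f_t(t,x)  = -7*x^3*sin(t/2)/8
  f_x(t,x)  = 21*x^2*cos(t/2)/4
  f_xx(t,x) = 21*x*cos(t/2)/2
Assemble drift = f_t + (1/2) f_xx = 7*x*(-x^2*sin(t/2) + 6*cos(t/2))/8 and diffusion = f_x = 21*x^2*cos(t/2)/4. Substituting x = B_t:
  d(7*B_t^3*cos(t/2)/4) = (7*B_t*(-B_t^2*sin(t/2) + 6*cos(t/2))/8) dt + (21*B_t^2*cos(t/2)/4) dB_t.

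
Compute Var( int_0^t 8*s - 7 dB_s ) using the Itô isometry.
Var = t*(64*t^2 - 168*t + 147)/3

The Itô integral of a deterministic integrand f(s) has mean 0 because each increment f(s) * (B_{s+ds} - B_s) has mean 0. By the Itô isometry:
  Var( int_0^t f(s) dB_s ) = E[ (int_0^t f(s) dB_s)^2 ] = int_0^t f(s)^2 ds.
Here f(s) = 8*s - 7, so f(s)^2 = (8*s - 7)^2. Integrate:
  int_0^t ((8*s - 7)^2) ds = t*(64*t^2 - 168*t + 147)/3.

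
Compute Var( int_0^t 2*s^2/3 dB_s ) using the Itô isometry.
Var = 4*t^5/45

The Itô integral of a deterministic integrand f(s) has mean 0 because each increment f(s) * (B_{s+ds} - B_s) has mean 0. By the Itô isometry:
  Var( int_0^t f(s) dB_s ) = E[ (int_0^t f(s) dB_s)^2 ] = int_0^t f(s)^2 ds.
Here f(s) = 2*s^2/3, so f(s)^2 = 4*s^4/9. Integrate:
  int_0^t (4*s^4/9) ds = 4*t^5/45.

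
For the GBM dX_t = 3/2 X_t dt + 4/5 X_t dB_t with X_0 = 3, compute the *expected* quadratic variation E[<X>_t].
E[<X>_t] = 144*exp(91*t/25)/91 - 144/91

<X>_t = int_0^t ((4/5) * X_s)^2 ds. Taking expectation inside the integral: E[<X>_t] = (4/5)^2 * int_0^t E[X_s^2] ds. For GBM, E[X_s^2] = x_0^2 * exp((2 mu + sigma^2) s). Integrating:
  E[<X>_t] = (4/5)^2 * 3^2 * (exp((2*(3/2) + (4/5)^2) t) - 1) / (2*(3/2) + (4/5)^2)
           = (4/5)^2 * 3^2 * (exp((91/25) t) - 1) / (91/25) = 144*exp(91*t/25)/91 - 144/91.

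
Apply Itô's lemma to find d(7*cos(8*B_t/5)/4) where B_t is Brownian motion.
d(7*cos(8*B_t/5)/4) = (-56*cos(8*B_t/5)/25) dt + (-14*sin(8*B_t/5)/5) dB_t

Itô's formula for f(B_t) gives d f(B_t) = f'(B_t) dB_t + (1/2) f''(B_t) dt. Compute derivatives of f(x) = 7*cos(8*x/5)/4:
  f'(x)  = -14*sin(8*x/5)/5
  f''(x) = -112*cos(8*x/5)/25
Substitute x = B_t and multiply the f'' term by 1/2:
  drift     = (1/2) * (-112*cos(8*x/5)/25) evaluated at B_t = -56*cos(8*B_t/5)/25
  diffusion = (-14*sin(8*x/5)/5) evaluated at B_t = -14*sin(8*B_t/5)/5
Therefore d(7*cos(8*B_t/5)/4) = (-56*cos(8*B_t/5)/25) dt + (-14*sin(8*B_t/5)/5) dB_t.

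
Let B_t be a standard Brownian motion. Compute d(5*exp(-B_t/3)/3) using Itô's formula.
d(5*exp(-B_t/3)/3) = (5*exp(-B_t/3)/54) dt + (-5*exp(-B_t/3)/9) dB_t

Itô's formula for f(B_t) gives d f(B_t) = f'(B_t) dB_t + (1/2) f''(B_t) dt. Compute derivatives of f(x) = 5*exp(-x/3)/3:
  f'(x)  = -5*exp(-x/3)/9
  f''(x) = 5*exp(-x/3)/27
Substitute x = B_t and multiply the f'' term by 1/2:
  drift     = (1/2) * (5*exp(-x/3)/27) evaluated at B_t = 5*exp(-B_t/3)/54
  diffusion = (-5*exp(-x/3)/9) evaluated at B_t = -5*exp(-B_t/3)/9
Therefore d(5*exp(-B_t/3)/3) = (5*exp(-B_t/3)/54) dt + (-5*exp(-B_t/3)/9) dB_t.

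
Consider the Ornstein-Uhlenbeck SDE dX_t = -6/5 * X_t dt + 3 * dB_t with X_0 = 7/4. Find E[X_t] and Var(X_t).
E[X_t] = 7*exp(-6*t/5)/4; Var(X_t) = 15/4 - 15*exp(-12*t/5)/4

The OU SDE dX = -theta X dt + sigma dB admits the integrating factor exp(theta t): d(exp(theta t) X_t) = sigma exp(theta t) dB_t. Integrating from 0 to t:
  X_t = x_0 * exp(-theta t) + sigma * int_0^t exp(-theta (t-s)) dB_s.
The Itô integral has mean 0 and (by the Itô isometry) variance sigma^2 * int_0^t exp(-2 theta (t - s)) ds = sigma^2 * (1 - exp(-2 theta t)) / (2 theta).
With theta = 6/5, sigma = 3, x_0 = 7/4:
  E[X_t] = 7/4 * exp(-6/5 t) = 7*exp(-6*t/5)/4
  Var(X_t) = (3)^2 * (1 - exp(-2*6/5 t)) / (2 * 6/5) = 15/4 - 15*exp(-12*t/5)/4.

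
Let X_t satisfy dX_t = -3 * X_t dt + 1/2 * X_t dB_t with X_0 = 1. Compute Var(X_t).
Var(X_t) = (exp(t/4) - 1)*exp(-6*t)

For GBM dX = mu X dt + sigma X dB with X_0 = x_0, apply Itô to Y = log X: dY = (mu - sigma^2/2) dt + sigma dB, so Y_t = log(x_0) + (mu - sigma^2/2) t + sigma B_t and hence X_t = x_0 * exp((mu - sigma^2/2) t + sigma B_t).
With mu = -3, sigma = 1/2, x_0 = 1, this gives:
  X_t = 1 * exp((-25/8) * t + (1/2) * B_t).
Since sigma*B_t ~ Normal(0, sigma^2 t), E[exp(sigma*B_t)] = exp(sigma^2 t / 2); so E[X_t] = x_0 * exp((mu - sigma^2/2) t) * exp(sigma^2 t / 2) = x_0 * exp(mu t) = exp(-3*t).
Var(X_t) = E[X_t^2] - (E[X_t])^2 = x_0^2 * exp(2 mu t) * (exp(sigma^2 t) - 1) = (exp(t/4) - 1)*exp(-6*t).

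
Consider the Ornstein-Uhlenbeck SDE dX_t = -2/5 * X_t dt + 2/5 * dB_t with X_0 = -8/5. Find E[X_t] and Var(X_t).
E[X_t] = -8*exp(-2*t/5)/5; Var(X_t) = 1/5 - exp(-4*t/5)/5

The OU SDE dX = -theta X dt + sigma dB admits the integrating factor exp(theta t): d(exp(theta t) X_t) = sigma exp(theta t) dB_t. Integrating from 0 to t:
  X_t = x_0 * exp(-theta t) + sigma * int_0^t exp(-theta (t-s)) dB_s.
The Itô integral has mean 0 and (by the Itô isometry) variance sigma^2 * int_0^t exp(-2 theta (t - s)) ds = sigma^2 * (1 - exp(-2 theta t)) / (2 theta).
With theta = 2/5, sigma = 2/5, x_0 = -8/5:
  E[X_t] = -8/5 * exp(-2/5 t) = -8*exp(-2*t/5)/5
  Var(X_t) = (2/5)^2 * (1 - exp(-2*2/5 t)) / (2 * 2/5) = 1/5 - exp(-4*t/5)/5.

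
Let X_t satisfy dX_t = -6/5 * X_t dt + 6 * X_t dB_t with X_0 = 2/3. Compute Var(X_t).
Var(X_t) = (4*exp(36*t) - 4)*exp(-12*t/5)/9

For GBM dX = mu X dt + sigma X dB with X_0 = x_0, apply Itô to Y = log X: dY = (mu - sigma^2/2) dt + sigma dB, so Y_t = log(x_0) + (mu - sigma^2/2) t + sigma B_t and hence X_t = x_0 * exp((mu - sigma^2/2) t + sigma B_t).
With mu = -6/5, sigma = 6, x_0 = 2/3, this gives:
  X_t = 2/3 * exp((-96/5) * t + (6) * B_t).
Since sigma*B_t ~ Normal(0, sigma^2 t), E[exp(sigma*B_t)] = exp(sigma^2 t / 2); so E[X_t] = x_0 * exp((mu - sigma^2/2) t) * exp(sigma^2 t / 2) = x_0 * exp(mu t) = 2*exp(-6*t/5)/3.
Var(X_t) = E[X_t^2] - (E[X_t])^2 = x_0^2 * exp(2 mu t) * (exp(sigma^2 t) - 1) = (4*exp(36*t) - 4)*exp(-12*t/5)/9.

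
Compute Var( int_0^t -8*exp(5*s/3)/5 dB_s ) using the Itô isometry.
Var = 96*exp(10*t/3)/125 - 96/125

The Itô integral of a deterministic integrand f(s) has mean 0 because each increment f(s) * (B_{s+ds} - B_s) has mean 0. By the Itô isometry:
  Var( int_0^t f(s) dB_s ) = E[ (int_0^t f(s) dB_s)^2 ] = int_0^t f(s)^2 ds.
Here f(s) = -8*exp(5*s/3)/5, so f(s)^2 = 64*exp(10*s/3)/25. Integrate:
  int_0^t (64*exp(10*s/3)/25) ds = 96*exp(10*t/3)/125 - 96/125.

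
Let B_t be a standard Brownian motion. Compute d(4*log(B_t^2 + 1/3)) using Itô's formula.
d(4*log(B_t^2 + 1/3)) = (12*(1 - 3*B_t^2)/(3*B_t^2 + 1)^2) dt + (24*B_t/(3*B_t^2 + 1)) dB_t

Itô's formula for f(B_t) gives d f(B_t) = f'(B_t) dB_t + (1/2) f''(B_t) dt. Compute derivatives of f(x) = 4*log(x^2 + 1/3):
  f'(x)  = 24*x/(3*x^2 + 1)
  f''(x) = 24*(1 - 3*x^2)/(3*x^2 + 1)^2
Substitute x = B_t and multiply the f'' term by 1/2:
  drift     = (1/2) * (24*(1 - 3*x^2)/(3*x^2 + 1)^2) evaluated at B_t = 12*(1 - 3*B_t^2)/(3*B_t^2 + 1)^2
  diffusion = (24*x/(3*x^2 + 1)) evaluated at B_t = 24*B_t/(3*B_t^2 + 1)
Therefore d(4*log(B_t^2 + 1/3)) = (12*(1 - 3*B_t^2)/(3*B_t^2 + 1)^2) dt + (24*B_t/(3*B_t^2 + 1)) dB_t.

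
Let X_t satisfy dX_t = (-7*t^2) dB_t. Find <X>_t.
<X>_t = 49*t^5/5

For an Itô process dX_t = a(t) dt + b(t) dB_t, the quadratic variation is <X>_t = int_0^t b(s)^2 ds (the drift term does not contribute). Here b(s) = -7*s^2, so
  b(s)^2 = 49*s^4.
Integrating from 0 to t:
  <X>_t = int_0^t (49*s^4) ds = 49*t^5/5.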